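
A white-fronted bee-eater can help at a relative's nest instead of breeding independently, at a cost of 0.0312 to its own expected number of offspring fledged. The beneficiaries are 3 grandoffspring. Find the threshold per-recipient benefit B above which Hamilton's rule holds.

0.0416

r to a grandoffspring = 1/4 (two parent–offspring links: r = (1/2)^2 = 1/4).
Hamilton's rule with n recipients of equal r: n·r·B > C, so B > C/(n·r) = 0.0312/(3·0.25) = 0.0416.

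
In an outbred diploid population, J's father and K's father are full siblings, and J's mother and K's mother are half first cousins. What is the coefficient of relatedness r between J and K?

0.140625

Wright's path rule: contributions from independent ancestry routes add.
J and K are related in two ways: first cousins through their fathers (r = 1/8) and half second cousins through their mothers (r = 1/64).
r = 1/8 + 1/64 = 0.140625.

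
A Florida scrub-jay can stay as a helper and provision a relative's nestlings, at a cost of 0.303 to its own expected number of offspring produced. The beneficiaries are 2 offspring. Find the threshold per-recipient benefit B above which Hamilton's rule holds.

r to an offspring = 1/2 (one parent–offspring link: r = (1/2)^1 = 1/2).
Hamilton's rule with n recipients of equal r: n·r·B > C, so B > C/(n·r) = 0.303/(2·0.5) = 0.303.

0.303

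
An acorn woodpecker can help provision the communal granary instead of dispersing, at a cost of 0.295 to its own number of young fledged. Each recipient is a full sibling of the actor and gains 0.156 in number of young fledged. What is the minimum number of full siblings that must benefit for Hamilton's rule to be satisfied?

4

r to a full sibling = 0.5 (full sibs share both parents — two paths of length 2: r = 2·(1/2)^2 = 1/2).
Hamilton's rule: n·r·B > C  ⇒  n > C/(r·B) = 0.295/(0.5·0.156) = 3.782.
The smallest integer exceeding 3.782 is 4.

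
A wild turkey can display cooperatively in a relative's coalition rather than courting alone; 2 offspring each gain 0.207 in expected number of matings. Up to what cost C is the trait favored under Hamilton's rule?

r to an offspring = 1/2 (one parent–offspring link: r = (1/2)^1 = 1/2).
Hamilton's rule: n·r·B > C, so the trait is favored while C < n·r·B = 2·0.5·0.207 = 0.207.

0.207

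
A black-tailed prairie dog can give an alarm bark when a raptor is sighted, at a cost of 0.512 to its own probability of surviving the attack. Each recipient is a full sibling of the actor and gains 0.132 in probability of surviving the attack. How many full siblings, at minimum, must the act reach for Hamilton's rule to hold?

8

r to a full sibling = 0.5 (full sibs share both parents — two paths of length 2: r = 2·(1/2)^2 = 1/2).
Hamilton's rule: n·r·B > C  ⇒  n > C/(r·B) = 0.512/(0.5·0.132) = 7.758.
The smallest integer exceeding 7.758 is 8.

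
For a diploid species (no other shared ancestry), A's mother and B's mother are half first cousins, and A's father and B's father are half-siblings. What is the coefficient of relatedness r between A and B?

0.078125

Relatedness sums over independent paths through distinct common ancestors.
A and B are related in two ways: half second cousins through their mothers (r = 1/64) and half first cousins through their fathers (r = 1/16).
r = 1/64 + 1/16 = 5/64 = 0.078125.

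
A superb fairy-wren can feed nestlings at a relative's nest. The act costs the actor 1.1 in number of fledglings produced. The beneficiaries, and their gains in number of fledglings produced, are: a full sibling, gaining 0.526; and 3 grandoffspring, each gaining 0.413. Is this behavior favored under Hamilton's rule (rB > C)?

Hamilton's rule: the trait is favored when the sum of r·B over every recipient exceeds the actor's cost C.
r to a full sibling = 1/2 (full sibs share both parents — two paths of length 2: r = 2·(1/2)^2 = 1/2).
r to a grandoffspring = 0.25 (two parent–offspring links: r = (1/2)^2 = 1/4).
Summing one r·B term per recipient: 1·0.5·0.526 + 3·0.25·0.413 = 0.57275.
0.57275 < 1.1: the indirect benefit is less than the cost.

No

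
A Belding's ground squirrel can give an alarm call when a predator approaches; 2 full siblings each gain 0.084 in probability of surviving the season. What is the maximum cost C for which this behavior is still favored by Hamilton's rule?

r to a full sibling = 1/2 (full sibs share both parents — two paths of length 2: r = 2·(1/2)^2 = 1/2).
Hamilton's rule: n·r·B > C, so the trait is favored while C < n·r·B = 2·0.5·0.084 = 0.084.

0.084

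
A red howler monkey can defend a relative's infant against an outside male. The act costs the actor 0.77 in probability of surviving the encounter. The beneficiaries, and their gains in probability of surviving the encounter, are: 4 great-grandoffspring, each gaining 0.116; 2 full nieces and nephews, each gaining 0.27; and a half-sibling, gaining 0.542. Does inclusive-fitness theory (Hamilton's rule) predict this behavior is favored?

No

Hamilton's rule: the trait is favored when the sum of r·B over every recipient exceeds the actor's cost C.
r to a great-grandoffspring = 1/8 (three parent–offspring links: r = (1/2)^3 = 1/8).
r to a full niece or nephew = 1/4 (full aunt/uncle↔niece/nephew: two paths of length 3 through the shared grandparent pair: r = 2·(1/2)^3 = 1/4).
r to a half-sibling = 0.25 (half-sibs share one parent — one path of length 2: r = (1/2)^2 = 1/4).
Summing one r·B term per recipient: 4·0.125·0.116 + 2·0.25·0.27 + 1·0.25·0.542 = 0.3285.
0.3285 < 0.77: the indirect benefit is less than the cost.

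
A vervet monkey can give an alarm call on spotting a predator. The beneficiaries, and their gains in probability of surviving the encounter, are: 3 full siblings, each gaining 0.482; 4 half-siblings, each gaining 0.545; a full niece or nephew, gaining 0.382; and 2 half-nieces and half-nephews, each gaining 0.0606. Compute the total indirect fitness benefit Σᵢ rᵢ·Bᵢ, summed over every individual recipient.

1.37865

r to a full sibling = 0.5 (full sibs share both parents — two paths of length 2: r = 2·(1/2)^2 = 1/2).
r to a half-sibling = 0.25 (half-sibs share one parent — one path of length 2: r = (1/2)^2 = 1/4).
r to a full niece or nephew = 0.25 (full aunt/uncle↔niece/nephew: two paths of length 3 through the shared grandparent pair: r = 2·(1/2)^3 = 1/4).
r to a half-niece or half-nephew = 0.125 (half-aunt/uncle↔niece/nephew: one path of length 3: r = (1/2)^3 = 1/8).
Summing one r·B term per recipient: 3·0.5·0.482 + 4·0.25·0.545 + 1·0.25·0.382 + 2·0.125·0.0606 = 1.37865.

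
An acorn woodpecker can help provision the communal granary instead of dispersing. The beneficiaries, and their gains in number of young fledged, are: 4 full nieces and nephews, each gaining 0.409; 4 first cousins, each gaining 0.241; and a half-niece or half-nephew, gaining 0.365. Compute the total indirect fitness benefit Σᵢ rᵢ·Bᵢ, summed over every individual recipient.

r to a full niece or nephew = 1/4 (full aunt/uncle↔niece/nephew: two paths of length 3 through the shared grandparent pair: r = 2·(1/2)^3 = 1/4).
r to a first cousin = 0.125 (first cousins share one grandparent pair — two paths of length 4: r = 2·(1/2)^4 = 1/8).
r to a half-niece or half-nephew = 1/8 (half-aunt/uncle↔niece/nephew: one path of length 3: r = (1/2)^3 = 1/8).
Summing one r·B term per recipient: 4·0.25·0.409 + 4·0.125·0.241 + 1·0.125·0.365 = 0.575125.

0.575125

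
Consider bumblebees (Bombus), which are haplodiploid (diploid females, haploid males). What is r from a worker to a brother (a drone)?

0.25

Her haploid brother carries none of their father's genes and a random half of their mother's genome; that half matches the maternal half of her own genome with probability 1/2: r = 1/2 · 1/2 = 1/4.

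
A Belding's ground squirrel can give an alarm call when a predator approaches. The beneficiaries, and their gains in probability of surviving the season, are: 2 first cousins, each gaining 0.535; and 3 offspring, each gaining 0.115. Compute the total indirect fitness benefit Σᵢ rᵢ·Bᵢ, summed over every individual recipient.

0.30625

r to a first cousin = 0.125 (first cousins share one grandparent pair — two paths of length 4: r = 2·(1/2)^4 = 1/8).
r to an offspring = 1/2 (one parent–offspring link: r = (1/2)^1 = 1/2).
Summing one r·B term per recipient: 2·0.125·0.535 + 3·0.5·0.115 = 0.30625.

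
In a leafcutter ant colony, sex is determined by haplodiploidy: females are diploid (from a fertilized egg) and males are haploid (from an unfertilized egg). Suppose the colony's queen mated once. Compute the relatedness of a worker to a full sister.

0.75

Haplodiploid full sisters inherit their father's entire haploid genome identically (contributing 1/2) and on average half of their mother's contribution (1/2 · 1/2 = 1/4); r = 1/2 + 1/4 = 3/4.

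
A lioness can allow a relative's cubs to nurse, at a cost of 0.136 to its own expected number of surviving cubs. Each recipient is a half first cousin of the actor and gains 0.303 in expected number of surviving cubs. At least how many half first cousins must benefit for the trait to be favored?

r to a half first cousin = 0.0625 (half first cousins share one grandparent — one path of length 4: r = (1/2)^4 = 1/16).
Hamilton's rule: n·r·B > C  ⇒  n > C/(r·B) = 0.136/(0.0625·0.303) = 7.182.
The smallest integer exceeding 7.182 is 8.

8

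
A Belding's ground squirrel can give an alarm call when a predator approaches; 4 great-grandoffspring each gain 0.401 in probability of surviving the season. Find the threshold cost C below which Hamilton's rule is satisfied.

r to a great-grandoffspring = 1/8 (three parent–offspring links: r = (1/2)^3 = 1/8).
Hamilton's rule: n·r·B > C, so the trait is favored while C < n·r·B = 4·0.125·0.401 = 0.2005.

0.2005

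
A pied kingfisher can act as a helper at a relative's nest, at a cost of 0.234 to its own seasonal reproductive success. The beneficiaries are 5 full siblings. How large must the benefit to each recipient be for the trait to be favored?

0.0936

r to a full sibling = 0.5 (full sibs share both parents — two paths of length 2: r = 2·(1/2)^2 = 1/2).
Hamilton's rule with n recipients of equal r: n·r·B > C, so B > C/(n·r) = 0.234/(5·0.5) = 0.0936.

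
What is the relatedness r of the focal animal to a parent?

Each parent–offspring link contributes a factor of 1/2, and independent paths through distinct common ancestors add.
One parent–offspring link: r = (1/2)^1 = 1/2.

0.5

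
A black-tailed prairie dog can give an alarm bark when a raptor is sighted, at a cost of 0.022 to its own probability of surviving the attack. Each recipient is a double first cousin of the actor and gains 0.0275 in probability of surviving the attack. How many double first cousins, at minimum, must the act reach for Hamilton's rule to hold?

r to a double first cousin = 0.25 (double first cousins share both grandparent pairs — four paths of length 4: r = 4·(1/2)^4 = 1/4).
Hamilton's rule: n·r·B > C  ⇒  n > C/(r·B) = 0.022/(0.25·0.0275) = 3.2.
The smallest integer exceeding 3.2 is 4.

4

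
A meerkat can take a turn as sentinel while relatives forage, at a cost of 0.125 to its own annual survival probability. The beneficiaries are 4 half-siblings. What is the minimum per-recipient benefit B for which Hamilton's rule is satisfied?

r to a half-sibling = 1/4 (half-sibs share one parent — one path of length 2: r = (1/2)^2 = 1/4).
Hamilton's rule with n recipients of equal r: n·r·B > C, so B > C/(n·r) = 0.125/(4·0.25) = 0.125.

0.125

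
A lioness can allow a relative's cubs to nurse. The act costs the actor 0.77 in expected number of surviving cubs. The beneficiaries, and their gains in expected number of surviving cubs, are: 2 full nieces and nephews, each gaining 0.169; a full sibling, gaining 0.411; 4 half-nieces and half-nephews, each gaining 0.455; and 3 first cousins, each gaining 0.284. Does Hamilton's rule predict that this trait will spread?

No

Hamilton's rule: the trait is favored when the sum of r·B over every recipient exceeds the actor's cost C.
r to a full niece or nephew = 0.25 (full aunt/uncle↔niece/nephew: two paths of length 3 through the shared grandparent pair: r = 2·(1/2)^3 = 1/4).
r to a full sibling = 0.5 (full sibs share both parents — two paths of length 2: r = 2·(1/2)^2 = 1/2).
r to a half-niece or half-nephew = 1/8 (half-aunt/uncle↔niece/nephew: one path of length 3: r = (1/2)^3 = 1/8).
r to a first cousin = 1/8 (first cousins share one grandparent pair — two paths of length 4: r = 2·(1/2)^4 = 1/8).
Summing one r·B term per recipient: 2·0.25·0.169 + 1·0.5·0.411 + 4·0.125·0.455 + 3·0.125·0.284 = 0.624.
0.624 < 0.77: the indirect benefit is less than the cost.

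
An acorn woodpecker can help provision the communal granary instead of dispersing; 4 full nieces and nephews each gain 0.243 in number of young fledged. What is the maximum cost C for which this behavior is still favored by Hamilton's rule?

0.243

r to a full niece or nephew = 0.25 (full aunt/uncle↔niece/nephew: two paths of length 3 through the shared grandparent pair: r = 2·(1/2)^3 = 1/4).
Hamilton's rule: n·r·B > C, so the trait is favored while C < n·r·B = 4·0.25·0.243 = 0.243.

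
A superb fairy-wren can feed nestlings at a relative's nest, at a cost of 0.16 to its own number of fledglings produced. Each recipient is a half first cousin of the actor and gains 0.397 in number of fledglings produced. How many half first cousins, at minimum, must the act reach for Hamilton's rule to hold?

7

r to a half first cousin = 1/16 (half first cousins share one grandparent — one path of length 4: r = (1/2)^4 = 1/16).
Hamilton's rule: n·r·B > C  ⇒  n > C/(r·B) = 0.16/(0.0625·0.397) = 6.448.
The smallest integer exceeding 6.448 is 7.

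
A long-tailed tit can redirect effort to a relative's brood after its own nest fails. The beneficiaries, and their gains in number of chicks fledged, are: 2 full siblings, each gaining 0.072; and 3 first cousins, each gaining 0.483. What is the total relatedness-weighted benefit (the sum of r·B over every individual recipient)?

0.253125

r to a full sibling = 0.5 (full sibs share both parents — two paths of length 2: r = 2·(1/2)^2 = 1/2).
r to a first cousin = 1/8 (first cousins share one grandparent pair — two paths of length 4: r = 2·(1/2)^4 = 1/8).
Summing one r·B term per recipient: 2·0.5·0.072 + 3·0.125·0.483 = 0.253125.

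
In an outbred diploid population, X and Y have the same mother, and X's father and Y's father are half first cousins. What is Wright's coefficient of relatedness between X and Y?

With two independent routes of shared ancestry, r is the sum of the two contributions.
X and Y are related in two ways: half-sibs through their shared mother (r = 1/4) and half second cousins through their fathers (r = 1/64).
r = 1/4 + 1/64 = 17/64 = 0.265625.

0.265625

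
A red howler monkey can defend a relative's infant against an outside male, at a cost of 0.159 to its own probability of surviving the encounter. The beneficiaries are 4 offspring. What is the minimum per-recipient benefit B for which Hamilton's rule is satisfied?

r to an offspring = 1/2 (one parent–offspring link: r = (1/2)^1 = 1/2).
Hamilton's rule with n recipients of equal r: n·r·B > C, so B > C/(n·r) = 0.159/(4·0.5) = 0.0795.

0.0795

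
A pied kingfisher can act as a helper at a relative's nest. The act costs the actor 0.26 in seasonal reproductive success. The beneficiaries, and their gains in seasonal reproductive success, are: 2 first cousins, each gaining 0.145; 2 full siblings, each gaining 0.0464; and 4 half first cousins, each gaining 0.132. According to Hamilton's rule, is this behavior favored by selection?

No

Hamilton's rule: the trait is favored when the sum of r·B over every recipient exceeds the actor's cost C.
r to a first cousin = 0.125 (first cousins share one grandparent pair — two paths of length 4: r = 2·(1/2)^4 = 1/8).
r to a full sibling = 0.5 (full sibs share both parents — two paths of length 2: r = 2·(1/2)^2 = 1/2).
r to a half first cousin = 1/16 (half first cousins share one grandparent — one path of length 4: r = (1/2)^4 = 1/16).
Summing one r·B term per recipient: 2·0.125·0.145 + 2·0.5·0.0464 + 4·0.0625·0.132 = 0.11565.
0.11565 < 0.26: the indirect benefit is less than the cost.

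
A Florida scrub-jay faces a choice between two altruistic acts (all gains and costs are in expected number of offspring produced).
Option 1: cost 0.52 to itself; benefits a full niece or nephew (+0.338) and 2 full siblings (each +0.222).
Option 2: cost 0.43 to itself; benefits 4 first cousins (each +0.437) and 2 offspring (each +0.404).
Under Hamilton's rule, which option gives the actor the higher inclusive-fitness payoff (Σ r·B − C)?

Option 1: r to a full niece or nephew = 0.25.
Option 1: r to a full sibling = 0.5.
Option 1: Σ r·B − C = (1·0.25·0.338 + 2·0.5·0.222) − 0.52 = -0.2135.
Option 2: r to a first cousin = 0.125.
Option 2: r to an offspring = 0.5.
Option 2: Σ r·B − C = (4·0.125·0.437 + 2·0.5·0.404) − 0.43 = 0.1925.
Option 2 has the higher net inclusive-fitness payoff.

Option 2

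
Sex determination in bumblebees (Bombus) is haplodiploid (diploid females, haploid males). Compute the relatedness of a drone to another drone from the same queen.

0.5

Haploid brothers each carry a random half of the queen's diploid genome, so on average they share half: r = 1/2.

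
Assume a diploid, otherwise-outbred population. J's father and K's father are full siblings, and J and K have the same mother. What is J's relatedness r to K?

0.375

Wright's path rule: contributions from independent ancestry routes add.
J and K are related in two ways: first cousins through their fathers (r = 1/8) and half-sibs through their shared mother (r = 1/4).
r = 1/8 + 1/4 = 0.375.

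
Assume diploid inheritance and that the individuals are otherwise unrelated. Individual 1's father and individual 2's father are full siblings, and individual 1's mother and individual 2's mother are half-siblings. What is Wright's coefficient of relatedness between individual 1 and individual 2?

Wright's path rule: contributions from independent ancestry routes add.
Individual 1 and individual 2 are related in two ways: first cousins through their fathers (r = 1/8) and half first cousins through their mothers (r = 1/16).
r = 1/8 + 1/16 = 3/16 = 0.1875.

0.1875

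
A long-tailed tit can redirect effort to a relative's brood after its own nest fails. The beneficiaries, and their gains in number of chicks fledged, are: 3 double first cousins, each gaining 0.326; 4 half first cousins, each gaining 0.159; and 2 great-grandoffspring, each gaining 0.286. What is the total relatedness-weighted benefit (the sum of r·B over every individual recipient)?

0.35575

r to a double first cousin = 1/4 (double first cousins share both grandparent pairs — four paths of length 4: r = 4·(1/2)^4 = 1/4).
r to a half first cousin = 0.0625 (half first cousins share one grandparent — one path of length 4: r = (1/2)^4 = 1/16).
r to a great-grandoffspring = 0.125 (three parent–offspring links: r = (1/2)^3 = 1/8).
Summing one r·B term per recipient: 3·0.25·0.326 + 4·0.0625·0.159 + 2·0.125·0.286 = 0.35575.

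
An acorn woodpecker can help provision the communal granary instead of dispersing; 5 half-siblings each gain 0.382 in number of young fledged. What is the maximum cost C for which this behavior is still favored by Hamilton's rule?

r to a half-sibling = 1/4 (half-sibs share one parent — one path of length 2: r = (1/2)^2 = 1/4).
Hamilton's rule: n·r·B > C, so the trait is favored while C < n·r·B = 5·0.25·0.382 = 0.4775.

0.4775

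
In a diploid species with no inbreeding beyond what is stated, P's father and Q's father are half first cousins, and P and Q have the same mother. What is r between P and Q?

Independent pedigree routes through distinct common ancestors add.
P and Q are related in two ways: half second cousins through their fathers (r = 1/64) and half-sibs through their shared mother (r = 1/4).
r = 1/64 + 1/4 = 17/64 = 0.265625.

0.265625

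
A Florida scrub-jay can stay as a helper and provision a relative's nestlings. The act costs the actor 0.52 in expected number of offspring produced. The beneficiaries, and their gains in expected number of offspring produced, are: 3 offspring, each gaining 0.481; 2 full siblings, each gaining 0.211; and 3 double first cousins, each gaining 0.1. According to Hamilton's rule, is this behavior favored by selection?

Yes

Hamilton's rule: the trait is favored when the sum of r·B over every recipient exceeds the actor's cost C.
r to an offspring = 0.5 (one parent–offspring link: r = (1/2)^1 = 1/2).
r to a full sibling = 1/2 (full sibs share both parents — two paths of length 2: r = 2·(1/2)^2 = 1/2).
r to a double first cousin = 0.25 (double first cousins share both grandparent pairs — four paths of length 4: r = 4·(1/2)^4 = 1/4).
Summing one r·B term per recipient: 3·0.5·0.481 + 2·0.5·0.211 + 3·0.25·0.1 = 1.0075.
1.0075 > 0.52: the indirect benefit exceeds the cost.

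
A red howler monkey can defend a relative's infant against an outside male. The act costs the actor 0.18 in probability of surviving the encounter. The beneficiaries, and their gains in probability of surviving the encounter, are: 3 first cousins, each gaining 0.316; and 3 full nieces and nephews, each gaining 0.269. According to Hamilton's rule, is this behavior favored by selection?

Hamilton's rule: the trait is favored when the sum of r·B over every recipient exceeds the actor's cost C.
r to a first cousin = 0.125 (first cousins share one grandparent pair — two paths of length 4: r = 2·(1/2)^4 = 1/8).
r to a full niece or nephew = 0.25 (full aunt/uncle↔niece/nephew: two paths of length 3 through the shared grandparent pair: r = 2·(1/2)^3 = 1/4).
Summing one r·B term per recipient: 3·0.125·0.316 + 3·0.25·0.269 = 0.32025.
0.32025 > 0.18: the indirect benefit exceeds the cost.

Yes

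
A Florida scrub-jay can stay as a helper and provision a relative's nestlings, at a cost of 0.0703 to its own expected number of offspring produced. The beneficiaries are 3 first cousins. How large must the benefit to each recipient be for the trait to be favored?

0.1875

r to a first cousin = 0.125 (first cousins share one grandparent pair — two paths of length 4: r = 2·(1/2)^4 = 1/8).
Hamilton's rule with n recipients of equal r: n·r·B > C, so B > C/(n·r) = 0.0703/(3·0.125) = 0.1875.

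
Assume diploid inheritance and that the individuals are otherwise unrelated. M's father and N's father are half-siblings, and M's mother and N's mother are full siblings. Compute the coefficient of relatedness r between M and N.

Wright's path rule: contributions from independent ancestry routes add.
M and N are related in two ways: half first cousins through their fathers (r = 1/16) and first cousins through their mothers (r = 1/8).
r = 1/16 + 1/8 = 3/16 = 0.1875.

0.1875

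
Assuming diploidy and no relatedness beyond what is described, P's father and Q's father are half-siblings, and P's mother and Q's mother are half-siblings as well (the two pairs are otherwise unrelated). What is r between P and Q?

Independent pedigree routes through distinct common ancestors add.
P and Q are related in two ways: half first cousins through their fathers (r = 1/16) and half first cousins through their mothers (r = 1/16).
r = 1/16 + 1/16 = 0.125.

0.125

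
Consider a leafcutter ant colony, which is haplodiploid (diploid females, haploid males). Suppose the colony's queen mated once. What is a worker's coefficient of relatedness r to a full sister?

Haplodiploid full sisters inherit their father's entire haploid genome identically (contributing 1/2) and on average half of their mother's contribution (1/2 · 1/2 = 1/4); r = 1/2 + 1/4 = 3/4.

0.75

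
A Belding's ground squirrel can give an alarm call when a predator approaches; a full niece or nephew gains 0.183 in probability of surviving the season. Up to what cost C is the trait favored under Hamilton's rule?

0.04575

r to a full niece or nephew = 1/4 (full aunt/uncle↔niece/nephew: two paths of length 3 through the shared grandparent pair: r = 2·(1/2)^3 = 1/4).
Hamilton's rule: n·r·B > C, so the trait is favored while C < n·r·B = 1·0.25·0.183 = 0.04575.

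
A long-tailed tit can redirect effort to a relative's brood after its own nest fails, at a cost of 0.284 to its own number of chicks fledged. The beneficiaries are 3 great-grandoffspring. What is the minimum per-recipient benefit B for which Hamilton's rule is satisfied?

r to a great-grandoffspring = 0.125 (three parent–offspring links: r = (1/2)^3 = 1/8).
Hamilton's rule with n recipients of equal r: n·r·B > C, so B > C/(n·r) = 0.284/(3·0.125) = 0.7573.

0.7573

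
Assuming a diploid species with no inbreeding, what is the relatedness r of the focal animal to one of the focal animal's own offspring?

Each parent–offspring link contributes a factor of 1/2, and independent paths through distinct common ancestors add.
One parent–offspring link: r = (1/2)^1 = 1/2.

0.5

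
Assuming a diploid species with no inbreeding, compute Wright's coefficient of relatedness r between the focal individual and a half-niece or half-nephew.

Half-aunt/uncle↔niece/nephew: one path of length 3: r = (1/2)^3 = 1/8.

0.125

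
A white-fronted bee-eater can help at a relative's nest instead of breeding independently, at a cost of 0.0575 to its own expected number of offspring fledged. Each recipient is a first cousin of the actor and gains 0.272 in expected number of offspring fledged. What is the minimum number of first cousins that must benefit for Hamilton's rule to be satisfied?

r to a first cousin = 1/8 (first cousins share one grandparent pair — two paths of length 4: r = 2·(1/2)^4 = 1/8).
Hamilton's rule: n·r·B > C  ⇒  n > C/(r·B) = 0.0575/(0.125·0.272) = 1.691.
The smallest integer exceeding 1.691 is 2.

2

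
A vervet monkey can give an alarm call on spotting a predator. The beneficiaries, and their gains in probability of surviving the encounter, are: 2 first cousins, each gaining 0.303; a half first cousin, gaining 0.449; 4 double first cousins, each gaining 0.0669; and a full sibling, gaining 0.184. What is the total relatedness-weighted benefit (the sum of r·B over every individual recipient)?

r to a first cousin = 0.125 (first cousins share one grandparent pair — two paths of length 4: r = 2·(1/2)^4 = 1/8).
r to a half first cousin = 1/16 (half first cousins share one grandparent — one path of length 4: r = (1/2)^4 = 1/16).
r to a double first cousin = 0.25 (double first cousins share both grandparent pairs — four paths of length 4: r = 4·(1/2)^4 = 1/4).
r to a full sibling = 0.5 (full sibs share both parents — two paths of length 2: r = 2·(1/2)^2 = 1/2).
Summing one r·B term per recipient: 2·0.125·0.303 + 1·0.0625·0.449 + 4·0.25·0.0669 + 1·0.5·0.184 = 0.2627125.

0.2627125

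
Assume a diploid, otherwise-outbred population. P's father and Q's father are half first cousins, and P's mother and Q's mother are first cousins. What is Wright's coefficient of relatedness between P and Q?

Wright's path rule: contributions from independent ancestry routes add.
P and Q are related in two ways: half second cousins through their fathers (r = 1/64) and second cousins through their mothers (r = 1/32).
r = 1/64 + 1/32 = 3/64 = 0.046875.

0.046875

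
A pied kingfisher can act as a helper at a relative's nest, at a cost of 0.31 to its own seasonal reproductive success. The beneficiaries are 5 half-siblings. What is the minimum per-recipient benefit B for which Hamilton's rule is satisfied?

0.248

r to a half-sibling = 0.25 (half-sibs share one parent — one path of length 2: r = (1/2)^2 = 1/4).
Hamilton's rule with n recipients of equal r: n·r·B > C, so B > C/(n·r) = 0.31/(5·0.25) = 0.248.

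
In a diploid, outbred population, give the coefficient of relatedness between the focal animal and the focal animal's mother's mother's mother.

Each parent–offspring link contributes a factor of 1/2, and independent paths through distinct common ancestors add.
Three parent–offspring links: r = (1/2)^3 = 1/8.

0.125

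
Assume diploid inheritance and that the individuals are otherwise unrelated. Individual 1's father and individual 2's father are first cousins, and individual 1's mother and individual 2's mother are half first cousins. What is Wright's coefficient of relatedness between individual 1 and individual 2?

Independent pedigree routes through distinct common ancestors add.
Individual 1 and individual 2 are related in two ways: second cousins through their fathers (r = 1/32) and half second cousins through their mothers (r = 1/64).
r = 1/32 + 1/64 = 3/64 = 0.046875.

0.046875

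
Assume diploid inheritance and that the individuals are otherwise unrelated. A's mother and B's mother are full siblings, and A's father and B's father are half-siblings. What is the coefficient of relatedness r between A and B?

0.1875

Independent pedigree routes through distinct common ancestors add.
A and B are related in two ways: first cousins through their mothers (r = 1/8) and half first cousins through their fathers (r = 1/16).
r = 1/8 + 1/16 = 3/16 = 0.1875.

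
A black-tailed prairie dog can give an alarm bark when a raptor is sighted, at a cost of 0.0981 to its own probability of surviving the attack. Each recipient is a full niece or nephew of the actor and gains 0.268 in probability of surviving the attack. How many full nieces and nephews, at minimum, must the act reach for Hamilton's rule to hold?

2

r to a full niece or nephew = 0.25 (full aunt/uncle↔niece/nephew: two paths of length 3 through the shared grandparent pair: r = 2·(1/2)^3 = 1/4).
Hamilton's rule: n·r·B > C  ⇒  n > C/(r·B) = 0.0981/(0.25·0.268) = 1.464.
The smallest integer exceeding 1.464 is 2.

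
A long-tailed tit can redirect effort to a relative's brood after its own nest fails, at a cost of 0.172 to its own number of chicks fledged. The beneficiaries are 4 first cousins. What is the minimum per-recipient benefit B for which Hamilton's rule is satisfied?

0.344

r to a first cousin = 1/8 (first cousins share one grandparent pair — two paths of length 4: r = 2·(1/2)^4 = 1/8).
Hamilton's rule with n recipients of equal r: n·r·B > C, so B > C/(n·r) = 0.172/(4·0.125) = 0.344.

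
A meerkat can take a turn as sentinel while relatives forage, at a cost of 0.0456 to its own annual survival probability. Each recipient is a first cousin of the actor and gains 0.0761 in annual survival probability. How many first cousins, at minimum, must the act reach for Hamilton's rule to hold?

5

r to a first cousin = 1/8 (first cousins share one grandparent pair — two paths of length 4: r = 2·(1/2)^4 = 1/8).
Hamilton's rule: n·r·B > C  ⇒  n > C/(r·B) = 0.0456/(0.125·0.0761) = 4.794.
The smallest integer exceeding 4.794 is 5.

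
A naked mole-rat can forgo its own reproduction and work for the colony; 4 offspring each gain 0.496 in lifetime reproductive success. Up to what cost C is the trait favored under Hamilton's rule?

0.992

r to an offspring = 1/2 (one parent–offspring link: r = (1/2)^1 = 1/2).
Hamilton's rule: n·r·B > C, so the trait is favored while C < n·r·B = 4·0.5·0.496 = 0.992.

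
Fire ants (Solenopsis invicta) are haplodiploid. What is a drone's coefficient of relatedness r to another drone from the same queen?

Haploid brothers each carry a random half of the queen's diploid genome, so on average they share half: r = 1/2.

0.5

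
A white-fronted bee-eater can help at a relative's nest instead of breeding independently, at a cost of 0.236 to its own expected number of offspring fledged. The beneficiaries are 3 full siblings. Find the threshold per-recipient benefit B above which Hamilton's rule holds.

0.1573

r to a full sibling = 1/2 (full sibs share both parents — two paths of length 2: r = 2·(1/2)^2 = 1/2).
Hamilton's rule with n recipients of equal r: n·r·B > C, so B > C/(n·r) = 0.236/(3·0.5) = 0.1573.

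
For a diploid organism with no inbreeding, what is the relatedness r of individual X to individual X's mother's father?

0.25

Each parent–offspring link contributes a factor of 1/2, and independent paths through distinct common ancestors add.
Two parent–offspring links: r = (1/2)^2 = 1/4.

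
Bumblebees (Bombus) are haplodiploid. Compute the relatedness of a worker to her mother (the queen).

0.5

One meiotic link between diploid queen and diploid daughter: r = 1/2.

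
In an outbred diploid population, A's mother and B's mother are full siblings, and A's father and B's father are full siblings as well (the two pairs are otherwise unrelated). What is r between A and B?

Independent pedigree routes through distinct common ancestors add.
A and B are related in two ways: first cousins through their mothers (r = 1/8) and first cousins through their fathers (r = 1/8) — i.e. double first cousins.
r = 1/8 + 1/8 = 1/4 = 0.25.

0.25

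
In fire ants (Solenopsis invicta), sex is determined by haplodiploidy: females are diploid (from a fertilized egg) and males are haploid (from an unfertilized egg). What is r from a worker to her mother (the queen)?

One meiotic link between diploid queen and diploid daughter: r = 1/2.

0.5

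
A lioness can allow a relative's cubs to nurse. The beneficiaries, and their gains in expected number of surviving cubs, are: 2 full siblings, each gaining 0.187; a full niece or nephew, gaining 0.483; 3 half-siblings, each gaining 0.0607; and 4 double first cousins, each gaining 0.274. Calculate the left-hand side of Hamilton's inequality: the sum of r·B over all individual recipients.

0.627275

r to a full sibling = 0.5 (full sibs share both parents — two paths of length 2: r = 2·(1/2)^2 = 1/2).
r to a full niece or nephew = 0.25 (full aunt/uncle↔niece/nephew: two paths of length 3 through the shared grandparent pair: r = 2·(1/2)^3 = 1/4).
r to a half-sibling = 0.25 (half-sibs share one parent — one path of length 2: r = (1/2)^2 = 1/4).
r to a double first cousin = 0.25 (double first cousins share both grandparent pairs — four paths of length 4: r = 4·(1/2)^4 = 1/4).
Summing one r·B term per recipient: 2·0.5·0.187 + 1·0.25·0.483 + 3·0.25·0.0607 + 4·0.25·0.274 = 0.627275.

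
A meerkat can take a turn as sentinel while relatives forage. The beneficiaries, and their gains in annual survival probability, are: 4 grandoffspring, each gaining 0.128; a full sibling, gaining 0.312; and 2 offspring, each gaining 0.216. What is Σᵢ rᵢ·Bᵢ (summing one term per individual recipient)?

r to a grandoffspring = 1/4 (two parent–offspring links: r = (1/2)^2 = 1/4).
r to a full sibling = 0.5 (full sibs share both parents — two paths of length 2: r = 2·(1/2)^2 = 1/2).
r to an offspring = 1/2 (one parent–offspring link: r = (1/2)^1 = 1/2).
Summing one r·B term per recipient: 4·0.25·0.128 + 1·0.5·0.312 + 2·0.5·0.216 = 0.5.

0.5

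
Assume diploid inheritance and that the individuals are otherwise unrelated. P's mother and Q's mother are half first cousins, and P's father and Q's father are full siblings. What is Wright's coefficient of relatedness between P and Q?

0.140625

With two independent routes of shared ancestry, r is the sum of the two contributions.
P and Q are related in two ways: half second cousins through their mothers (r = 1/64) and first cousins through their fathers (r = 1/8).
r = 1/64 + 1/8 = 9/64 = 0.140625.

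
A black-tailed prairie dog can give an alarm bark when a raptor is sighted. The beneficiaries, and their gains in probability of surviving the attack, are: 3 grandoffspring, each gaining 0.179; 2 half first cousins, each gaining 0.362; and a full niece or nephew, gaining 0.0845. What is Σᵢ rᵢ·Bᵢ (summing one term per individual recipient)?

r to a grandoffspring = 1/4 (two parent–offspring links: r = (1/2)^2 = 1/4).
r to a half first cousin = 0.0625 (half first cousins share one grandparent — one path of length 4: r = (1/2)^4 = 1/16).
r to a full niece or nephew = 0.25 (full aunt/uncle↔niece/nephew: two paths of length 3 through the shared grandparent pair: r = 2·(1/2)^3 = 1/4).
Summing one r·B term per recipient: 3·0.25·0.179 + 2·0.0625·0.362 + 1·0.25·0.0845 = 0.200625.

0.200625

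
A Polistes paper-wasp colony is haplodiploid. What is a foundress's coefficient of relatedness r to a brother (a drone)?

0.25

Her haploid brother carries none of their father's genes and a random half of their mother's genome; that half matches the maternal half of her own genome with probability 1/2: r = 1/2 · 1/2 = 1/4.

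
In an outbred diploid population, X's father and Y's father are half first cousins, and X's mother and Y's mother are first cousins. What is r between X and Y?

With two independent routes of shared ancestry, r is the sum of the two contributions.
X and Y are related in two ways: half second cousins through their fathers (r = 1/64) and second cousins through their mothers (r = 1/32).
r = 1/64 + 1/32 = 0.046875.

0.046875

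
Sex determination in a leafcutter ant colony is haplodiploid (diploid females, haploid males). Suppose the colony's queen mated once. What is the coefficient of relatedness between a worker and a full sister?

0.75

Haplodiploid full sisters inherit their father's entire haploid genome identically (contributing 1/2) and on average half of their mother's contribution (1/2 · 1/2 = 1/4); r = 1/2 + 1/4 = 3/4.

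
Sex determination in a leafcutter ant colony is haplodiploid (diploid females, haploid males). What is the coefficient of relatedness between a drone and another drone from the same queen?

0.5

Haploid brothers each carry a random half of the queen's diploid genome, so on average they share half: r = 1/2.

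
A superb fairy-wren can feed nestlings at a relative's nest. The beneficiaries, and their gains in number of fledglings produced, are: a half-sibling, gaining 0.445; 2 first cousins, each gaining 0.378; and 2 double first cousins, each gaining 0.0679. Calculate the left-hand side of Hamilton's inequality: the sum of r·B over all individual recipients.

r to a half-sibling = 0.25 (half-sibs share one parent — one path of length 2: r = (1/2)^2 = 1/4).
r to a first cousin = 0.125 (first cousins share one grandparent pair — two paths of length 4: r = 2·(1/2)^4 = 1/8).
r to a double first cousin = 1/4 (double first cousins share both grandparent pairs — four paths of length 4: r = 4·(1/2)^4 = 1/4).
Summing one r·B term per recipient: 1·0.25·0.445 + 2·0.125·0.378 + 2·0.25·0.0679 = 0.2397.

0.2397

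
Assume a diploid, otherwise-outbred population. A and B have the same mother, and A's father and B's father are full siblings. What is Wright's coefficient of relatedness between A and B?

0.375

Independent pedigree routes through distinct common ancestors add.
A and B are related in two ways: half-sibs through their shared mother (r = 1/4) and first cousins through their fathers (r = 1/8).
r = 1/4 + 1/8 = 3/8 = 0.375.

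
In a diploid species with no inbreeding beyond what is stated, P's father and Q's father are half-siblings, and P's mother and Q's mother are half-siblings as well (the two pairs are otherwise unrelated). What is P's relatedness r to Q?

0.125

With two independent routes of shared ancestry, r is the sum of the two contributions.
P and Q are related in two ways: half first cousins through their fathers (r = 1/16) and half first cousins through their mothers (r = 1/16).
r = 1/16 + 1/16 = 0.125.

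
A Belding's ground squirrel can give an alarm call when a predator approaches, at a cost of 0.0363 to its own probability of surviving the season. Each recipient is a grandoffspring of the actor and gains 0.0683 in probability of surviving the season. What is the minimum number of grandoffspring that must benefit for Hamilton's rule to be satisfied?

r to a grandoffspring = 1/4 (two parent–offspring links: r = (1/2)^2 = 1/4).
Hamilton's rule: n·r·B > C  ⇒  n > C/(r·B) = 0.0363/(0.25·0.0683) = 2.126.
The smallest integer exceeding 2.126 is 3.

3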